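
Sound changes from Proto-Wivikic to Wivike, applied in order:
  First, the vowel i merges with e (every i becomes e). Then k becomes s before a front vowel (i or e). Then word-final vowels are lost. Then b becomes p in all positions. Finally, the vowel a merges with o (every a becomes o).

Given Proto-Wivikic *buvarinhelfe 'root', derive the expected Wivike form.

puvorenhelf

Wivike: *buvarinhelfe
  buvarinhelfe → buvarenhelfe   [vowel merger]
  buvarenhelfe (rule 2 does not apply)
  buvarenhelfe → buvarenhelf   [apocope]
  buvarenhelf → puvarenhelf   [unconditioned shift]
  puvarenhelf → puvorenhelf   [vowel merger]
  giving Wivike puvorenhelf.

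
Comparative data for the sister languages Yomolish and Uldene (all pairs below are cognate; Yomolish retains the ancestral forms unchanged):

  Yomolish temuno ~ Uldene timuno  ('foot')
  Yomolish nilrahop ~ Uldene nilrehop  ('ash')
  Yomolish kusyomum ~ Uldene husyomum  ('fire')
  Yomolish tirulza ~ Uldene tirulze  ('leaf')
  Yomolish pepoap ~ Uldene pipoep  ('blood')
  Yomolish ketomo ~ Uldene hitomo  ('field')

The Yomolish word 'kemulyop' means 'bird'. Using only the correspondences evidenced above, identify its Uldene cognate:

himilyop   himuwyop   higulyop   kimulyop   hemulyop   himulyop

ketomo ~ hitomo — Yomolish k corresponds to Uldene h word-initially before a front vowel.
temuno ~ timuno — Yomolish e corresponds to Uldene i after a consonant, before a nasal.
Applying these to Yomolish 'kemulyop':
  kemulyop → hemulyop   (k→h word-initially before a front vowel)
  hemulyop → himulyop   (e→i after a consonant, before a nasal)
So the Uldene cognate is 'himulyop'.

himulyop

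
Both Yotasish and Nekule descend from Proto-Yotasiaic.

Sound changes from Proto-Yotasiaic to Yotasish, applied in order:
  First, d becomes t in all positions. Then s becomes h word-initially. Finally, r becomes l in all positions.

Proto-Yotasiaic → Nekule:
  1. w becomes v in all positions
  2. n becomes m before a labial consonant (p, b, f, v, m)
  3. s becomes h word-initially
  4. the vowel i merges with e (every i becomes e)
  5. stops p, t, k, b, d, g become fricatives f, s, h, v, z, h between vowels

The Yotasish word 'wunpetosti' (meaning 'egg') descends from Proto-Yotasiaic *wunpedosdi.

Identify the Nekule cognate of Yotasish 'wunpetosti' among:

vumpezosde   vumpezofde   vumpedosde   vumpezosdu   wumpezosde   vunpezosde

vumpezosde

Nekule: *wunpedosdi > vunpedosdi > vumpedosdi > vumpedosde > vumpezosde  (by unconditioned shift, nasal place assimilation, vowel merger, intervocalic lenition)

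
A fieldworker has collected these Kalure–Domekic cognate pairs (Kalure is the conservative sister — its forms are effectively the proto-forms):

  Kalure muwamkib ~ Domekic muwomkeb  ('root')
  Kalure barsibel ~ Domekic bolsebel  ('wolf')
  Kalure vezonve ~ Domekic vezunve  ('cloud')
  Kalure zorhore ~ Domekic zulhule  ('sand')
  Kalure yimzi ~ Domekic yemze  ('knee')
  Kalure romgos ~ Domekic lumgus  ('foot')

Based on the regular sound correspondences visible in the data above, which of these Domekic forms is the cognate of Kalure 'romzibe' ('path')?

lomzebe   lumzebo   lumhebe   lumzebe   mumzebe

romgos ~ lumgus — Kalure r corresponds to Domekic l word-initially before a back vowel.
romgos ~ lumgus — Kalure o corresponds to Domekic u after a consonant, before a nasal.
muwamkib ~ muwomkeb, barsibel ~ bolsebel — Kalure i corresponds to Domekic e after a consonant, before a labial obstruent.
Applying these to Kalure 'romzibe':
  romzibe → lomzibe   (r→l word-initially before a back vowel)
  lomzibe → lumzibe   (o→u after a consonant, before a nasal)
  lumzibe → lumzebe   (i→e after a consonant, before a labial obstruent)
So the Domekic cognate is 'lumzebe'.

lumzebe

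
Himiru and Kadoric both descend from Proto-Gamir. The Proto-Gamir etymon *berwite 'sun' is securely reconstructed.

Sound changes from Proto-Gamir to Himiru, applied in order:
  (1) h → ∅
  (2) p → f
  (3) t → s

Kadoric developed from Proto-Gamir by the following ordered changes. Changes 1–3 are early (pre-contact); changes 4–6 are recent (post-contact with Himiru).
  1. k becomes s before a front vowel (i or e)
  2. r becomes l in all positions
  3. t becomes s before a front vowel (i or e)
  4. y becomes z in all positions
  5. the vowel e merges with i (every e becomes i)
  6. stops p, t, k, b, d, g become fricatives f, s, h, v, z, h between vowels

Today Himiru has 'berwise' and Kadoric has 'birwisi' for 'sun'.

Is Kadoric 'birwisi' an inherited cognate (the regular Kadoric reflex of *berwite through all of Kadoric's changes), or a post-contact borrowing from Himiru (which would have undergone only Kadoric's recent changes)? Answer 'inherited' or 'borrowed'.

If inherited, *berwite would pass through all of Kadoric's changes:
Kadoric: *berwite
  berwite (rule 1 does not apply)
  berwite → belwite   [unconditioned shift]
  belwite → belwise   [palatalisation]
  belwise (rule 4 does not apply)
  belwise → bilwisi   [vowel merger]
  bilwisi (rule 6 does not apply)
  giving Kadoric bilwisi.
If borrowed from Himiru 'berwise' after the early changes, it would undergo only the recent ones:
  rule 4 (unconditioned shift): no change (berwise)
  rule 5 (vowel merger): berwise → birwisi
  rule 6 (intervocalic lenition): no change (birwisi)
  ⇒ as a loan: birwisi
Kadoric 'birwisi' matches the loan outcome 'birwisi', not the inherited 'bilwisi' — it skipped the early Kadoric changes, so it was borrowed from Himiru.

borrowed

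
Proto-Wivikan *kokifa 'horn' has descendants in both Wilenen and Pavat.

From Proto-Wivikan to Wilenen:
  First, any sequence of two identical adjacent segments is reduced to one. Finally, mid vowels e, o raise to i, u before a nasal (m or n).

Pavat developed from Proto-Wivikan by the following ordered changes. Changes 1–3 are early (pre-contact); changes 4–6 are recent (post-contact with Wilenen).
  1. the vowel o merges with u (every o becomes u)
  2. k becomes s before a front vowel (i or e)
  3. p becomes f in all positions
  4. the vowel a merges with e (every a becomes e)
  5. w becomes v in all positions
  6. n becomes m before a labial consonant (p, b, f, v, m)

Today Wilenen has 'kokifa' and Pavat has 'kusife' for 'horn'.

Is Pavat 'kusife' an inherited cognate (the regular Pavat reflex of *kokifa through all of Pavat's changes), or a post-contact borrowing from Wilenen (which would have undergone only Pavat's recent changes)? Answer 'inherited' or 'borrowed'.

inherited

If inherited, *kokifa would pass through all of Pavat's changes:
Pavat: start from *kokifa.
  rule 1 (vowel merger): kokifa → kukifa
  rule 2 (palatalisation): kukifa → kusifa
  rule 3: no change — kusifa
  rule 4 (vowel merger): kusifa → kusife
  rule 5: no change — kusife
  rule 6: no change — kusife
  ⇒ Pavat kusife
If borrowed from Wilenen 'kokifa' after the early changes, it would undergo only the recent ones:
  rule 4 (vowel merger): kokifa → kokife
  rule 5 (unconditioned shift): no change (kokife)
  rule 6 (nasal place assimilation): no change (kokife)
  ⇒ as a loan: kokife
Pavat 'kusife' matches the inherited outcome exactly, so it is an inherited cognate, not a loan.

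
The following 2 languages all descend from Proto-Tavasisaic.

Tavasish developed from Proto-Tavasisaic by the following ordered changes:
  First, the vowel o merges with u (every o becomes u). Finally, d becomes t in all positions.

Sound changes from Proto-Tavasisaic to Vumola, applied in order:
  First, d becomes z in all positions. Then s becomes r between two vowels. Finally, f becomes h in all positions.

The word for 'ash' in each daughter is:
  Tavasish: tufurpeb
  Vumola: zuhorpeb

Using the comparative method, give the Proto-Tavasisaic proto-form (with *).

*duforpeb

Position 3: Tavasish has f, Vumola has h. Tavasish preserves f here (none of its changes turn any other segment into f), so the proto-segment is *f.
Position 1: Tavasish has t, Vumola has z. Taking the neighbouring segments as reconstructed: Tavasish t could go back to *t or *d; Vumola z could go back to *d or *z — the one source consistent with every daughter is *d.
Position 4: Tavasish has u, Vumola has o. Vumola preserves o here (none of its changes turn any other segment into o), so the proto-segment is *o.
Verify the candidate proto-form against each daughter:
Tavasish: *duforpeb
  duforpeb → dufurpeb   [vowel merger]
  dufurpeb → tufurpeb   [unconditioned shift]
  giving Tavasish tufurpeb.
Vumola: start from *duforpeb.
  rule 1 (unconditioned shift): duforpeb → zuforpeb
  rule 2: no change — zuforpeb
  rule 3 (unconditioned shift): zuforpeb → zuhorpeb
  ⇒ Vumola zuhorpeb
Only *duforpeb yields all of Tavasish tufurpeb, Vumola zuhorpeb.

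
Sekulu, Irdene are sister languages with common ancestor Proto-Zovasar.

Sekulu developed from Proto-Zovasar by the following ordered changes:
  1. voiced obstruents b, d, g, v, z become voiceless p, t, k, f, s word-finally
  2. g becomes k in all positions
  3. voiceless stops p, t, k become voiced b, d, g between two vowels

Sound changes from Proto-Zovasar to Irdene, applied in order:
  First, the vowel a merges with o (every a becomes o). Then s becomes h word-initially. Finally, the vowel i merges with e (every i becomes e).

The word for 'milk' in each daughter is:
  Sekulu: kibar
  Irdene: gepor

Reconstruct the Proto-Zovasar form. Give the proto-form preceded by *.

Position 3: Sekulu has b, Irdene has p. Irdene preserves p here (none of its changes turn any other segment into p), so the proto-segment is *p.
Position 4: Sekulu has a, Irdene has o. Sekulu preserves a here (none of its changes turn any other segment into a), so the proto-segment is *a.
Position 1: Sekulu has k, Irdene has g. Irdene preserves g here (none of its changes turn any other segment into g), so the proto-segment is *g.
Continuing position by position gives *gipar; check it forward:
Sekulu: *gipar > kipar > kibar  (by unconditioned shift, intervocalic voicing)
Irdene: *gipar
  gipar → gipor   [vowel merger]
  gipor (rule 2 does not apply)
  gipor → gepor   [vowel merger]
  giving Irdene gepor.
Only *gipar yields all of Sekulu kibar, Irdene gepor.

*gipar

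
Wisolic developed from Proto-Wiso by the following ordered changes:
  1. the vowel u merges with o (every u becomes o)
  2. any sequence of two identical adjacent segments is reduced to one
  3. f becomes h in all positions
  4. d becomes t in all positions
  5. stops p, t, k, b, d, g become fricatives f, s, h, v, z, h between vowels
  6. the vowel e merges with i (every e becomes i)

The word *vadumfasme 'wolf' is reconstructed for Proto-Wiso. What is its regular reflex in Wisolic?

Wisolic: *vadumfasme
  vadumfasme → vadomfasme   [vowel merger]
  vadomfasme (rule 2 does not apply)
  vadomfasme → vadomhasme   [unconditioned shift]
  vadomhasme → vatomhasme   [unconditioned shift]
  vatomhasme → vasomhasme   [intervocalic lenition]
  vasomhasme → vasomhasmi   [vowel merger]
  giving Wisolic vasomhasmi.

vasomhasmi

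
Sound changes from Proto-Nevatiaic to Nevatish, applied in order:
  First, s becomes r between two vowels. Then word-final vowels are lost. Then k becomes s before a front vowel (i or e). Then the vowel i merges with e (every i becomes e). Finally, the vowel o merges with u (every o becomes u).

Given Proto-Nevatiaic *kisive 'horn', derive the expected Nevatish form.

serev

Nevatish: *kisive > kirive > kiriv > siriv > serev  (by rhotacism, apocope, palatalisation, vowel merger)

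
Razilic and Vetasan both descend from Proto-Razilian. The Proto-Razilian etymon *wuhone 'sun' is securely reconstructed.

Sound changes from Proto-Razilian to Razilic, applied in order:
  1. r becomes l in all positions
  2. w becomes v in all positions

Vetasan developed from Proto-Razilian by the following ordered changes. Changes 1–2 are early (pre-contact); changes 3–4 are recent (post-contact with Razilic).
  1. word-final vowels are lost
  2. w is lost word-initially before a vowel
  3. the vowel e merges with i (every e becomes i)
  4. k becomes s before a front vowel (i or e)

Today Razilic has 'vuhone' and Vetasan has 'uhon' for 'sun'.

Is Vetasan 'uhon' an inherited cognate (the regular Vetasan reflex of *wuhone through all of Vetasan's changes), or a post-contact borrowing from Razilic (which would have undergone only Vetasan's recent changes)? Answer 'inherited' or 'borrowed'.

inherited

If inherited, *wuhone would pass through all of Vetasan's changes:
Vetasan: *wuhone
  wuhone → wuhon   [apocope]
  wuhon → uhon   [glide loss]
  uhon (rule 3 does not apply)
  uhon (rule 4 does not apply)
  giving Vetasan uhon.
If borrowed from Razilic 'vuhone' after the early changes, it would undergo only the recent ones:
  rule 3 (vowel merger): vuhone → vuhoni
  rule 4 (palatalisation): no change (vuhoni)
  ⇒ as a loan: vuhoni
Vetasan 'uhon' matches the inherited outcome exactly, so it is an inherited cognate, not a loan.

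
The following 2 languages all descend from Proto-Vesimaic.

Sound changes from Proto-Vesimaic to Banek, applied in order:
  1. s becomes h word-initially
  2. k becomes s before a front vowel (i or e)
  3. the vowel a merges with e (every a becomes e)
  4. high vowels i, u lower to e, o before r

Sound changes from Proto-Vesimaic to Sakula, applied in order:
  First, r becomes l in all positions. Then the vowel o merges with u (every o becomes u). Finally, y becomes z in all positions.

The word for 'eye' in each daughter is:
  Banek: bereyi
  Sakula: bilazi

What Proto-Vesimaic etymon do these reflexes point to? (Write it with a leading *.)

Position 3: Banek has r, Sakula has l. Banek preserves r here (none of its changes turn any other segment into r), so the proto-segment is *r.
Position 2: Banek has e, Sakula has i. Sakula preserves i here (none of its changes turn any other segment into i), so the proto-segment is *i.
This points to *birayi. Verify forward in each daughter:
Banek: start from *birayi.
  rule 1: no change — birayi
  rule 2: no change — birayi
  rule 3 (vowel merger): birayi → bireyi
  rule 4 (pre-rhotic lowering): bireyi → bereyi
  ⇒ Banek bereyi
Sakula: *birayi > bilayi > bilazi  (by unconditioned shift, unconditioned shift)
No other proto-form is consistent with every reflex, so the reconstruction is *birayi.

*birayi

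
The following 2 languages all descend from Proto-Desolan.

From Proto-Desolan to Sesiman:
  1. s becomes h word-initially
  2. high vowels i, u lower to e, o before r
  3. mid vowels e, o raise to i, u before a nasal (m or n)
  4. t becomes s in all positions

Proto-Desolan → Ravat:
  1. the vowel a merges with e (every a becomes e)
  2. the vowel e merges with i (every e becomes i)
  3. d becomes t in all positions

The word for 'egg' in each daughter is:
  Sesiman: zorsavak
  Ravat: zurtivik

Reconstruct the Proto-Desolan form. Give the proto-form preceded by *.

*zurtavak

Position 7: Sesiman has a, Ravat has i. Sesiman preserves a here (none of its changes turn any other segment into a), so the proto-segment is *a.
Position 5: Sesiman has a, Ravat has i. Sesiman preserves a here (none of its changes turn any other segment into a), so the proto-segment is *a.
Position 4: Sesiman has s, Ravat has t. Taking the neighbouring segments as reconstructed: Sesiman s could go back to *t or *s; Ravat t could go back to *t or *d — the one source consistent with every daughter is *t.
Verify the candidate proto-form against each daughter:
Sesiman: *zurtavak > zortavak > zorsavak  (by pre-rhotic lowering, unconditioned shift)
Ravat: *zurtavak > zurtevek > zurtivik  (by vowel merger, vowel merger)
No other proto-form is consistent with every reflex, so the reconstruction is *zurtavak.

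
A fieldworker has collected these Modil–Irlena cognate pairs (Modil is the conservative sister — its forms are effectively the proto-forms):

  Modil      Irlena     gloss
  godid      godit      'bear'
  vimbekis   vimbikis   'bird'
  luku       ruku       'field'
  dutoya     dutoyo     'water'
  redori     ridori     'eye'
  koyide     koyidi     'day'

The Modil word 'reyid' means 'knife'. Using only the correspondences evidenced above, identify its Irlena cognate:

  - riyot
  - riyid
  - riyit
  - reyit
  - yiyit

vimbekis ~ vimbikis, redori ~ ridori — Modil e corresponds to Irlena i after a consonant, before a consonant other than r, m, n, p, b, f, v.
godid ~ godit — Modil d corresponds to Irlena t word-finally.
Applying these to Modil 'reyid':
  reyid → riyid   (e→i after a consonant, before a consonant other than r, m, n, p, b, f, v)
  riyid → riyit   (d→t word-finally)
So the Irlena cognate is 'riyit'.

riyit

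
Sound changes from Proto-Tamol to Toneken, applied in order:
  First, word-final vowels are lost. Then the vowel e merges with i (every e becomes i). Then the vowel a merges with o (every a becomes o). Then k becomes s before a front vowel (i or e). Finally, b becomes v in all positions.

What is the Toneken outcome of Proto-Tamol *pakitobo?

positov

Toneken: start from *pakitobo.
  rule 1 (apocope): pakitobo → pakitob
  rule 2: no change — pakitob
  rule 3 (vowel merger): pakitob → pokitob
  rule 4 (palatalisation): pokitob → positob
  rule 5 (unconditioned shift): positob → positov
  ⇒ Toneken positov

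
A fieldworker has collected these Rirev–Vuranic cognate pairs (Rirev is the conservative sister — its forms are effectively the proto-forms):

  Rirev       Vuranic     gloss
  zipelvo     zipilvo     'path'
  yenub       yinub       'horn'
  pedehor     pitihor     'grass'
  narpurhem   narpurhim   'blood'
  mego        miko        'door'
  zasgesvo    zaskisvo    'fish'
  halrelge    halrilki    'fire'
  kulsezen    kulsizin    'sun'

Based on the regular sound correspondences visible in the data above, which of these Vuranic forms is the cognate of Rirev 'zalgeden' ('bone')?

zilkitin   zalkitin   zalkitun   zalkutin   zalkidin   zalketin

zasgesvo ~ zaskisvo, halrelge ~ halrilki — Rirev g corresponds to Vuranic k after a consonant, before a front vowel.
zipelvo ~ zipilvo, pedehor ~ pitihor — Rirev e corresponds to Vuranic i after a consonant, before a consonant other than r, m, n, p, b, f, v.
pedehor ~ pitihor — Rirev d corresponds to Vuranic t between vowels (before a front vowel).
yenub ~ yinub, kulsezen ~ kulsizin — Rirev e corresponds to Vuranic i after a consonant, before a nasal.
Applying these to Rirev 'zalgeden':
  zalgeden → zalkeden   (g→k after a consonant, before a front vowel)
  zalkeden → zalkiden   (e→i after a consonant, before a consonant other than r, m, n, p, b, f, v)
  zalkiden → zalkiten   (d→t between vowels (before a front vowel))
  zalkiten → zalkitin   (e→i after a consonant, before a nasal)
So the Vuranic cognate is 'zalkitin'.

zalkitin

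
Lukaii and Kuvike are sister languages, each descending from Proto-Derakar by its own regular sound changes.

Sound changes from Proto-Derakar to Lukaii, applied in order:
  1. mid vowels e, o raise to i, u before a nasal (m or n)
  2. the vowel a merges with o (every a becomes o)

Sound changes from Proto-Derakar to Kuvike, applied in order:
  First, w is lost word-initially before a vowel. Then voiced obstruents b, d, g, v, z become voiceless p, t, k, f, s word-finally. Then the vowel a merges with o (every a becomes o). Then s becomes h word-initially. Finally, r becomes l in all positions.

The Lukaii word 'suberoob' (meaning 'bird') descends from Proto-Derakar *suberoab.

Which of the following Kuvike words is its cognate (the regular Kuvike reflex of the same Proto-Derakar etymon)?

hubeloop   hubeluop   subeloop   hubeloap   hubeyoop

hubeloop

Kuvike: *suberoab
  suberoab (rule 1 does not apply)
  suberoab → suberoap   [final devoicing]
  suberoap → suberoop   [vowel merger]
  suberoop → huberoop   [debuccalisation]
  huberoop → hubeloop   [unconditioned shift]
  giving Kuvike hubeloop.
Among the options, 'hubeloop' alone shows every Kuvike change applied in order.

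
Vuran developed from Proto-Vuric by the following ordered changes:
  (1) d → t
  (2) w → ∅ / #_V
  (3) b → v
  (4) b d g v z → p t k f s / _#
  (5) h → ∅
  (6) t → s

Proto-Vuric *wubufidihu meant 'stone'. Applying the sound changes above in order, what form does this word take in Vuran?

Vuran: *wubufidihu > wubufitihu > ubufitihu > uvufitihu > uvufitiu > uvufisiu  (by unconditioned shift, glide loss, unconditioned shift, h-loss, unconditioned shift)

uvufisiu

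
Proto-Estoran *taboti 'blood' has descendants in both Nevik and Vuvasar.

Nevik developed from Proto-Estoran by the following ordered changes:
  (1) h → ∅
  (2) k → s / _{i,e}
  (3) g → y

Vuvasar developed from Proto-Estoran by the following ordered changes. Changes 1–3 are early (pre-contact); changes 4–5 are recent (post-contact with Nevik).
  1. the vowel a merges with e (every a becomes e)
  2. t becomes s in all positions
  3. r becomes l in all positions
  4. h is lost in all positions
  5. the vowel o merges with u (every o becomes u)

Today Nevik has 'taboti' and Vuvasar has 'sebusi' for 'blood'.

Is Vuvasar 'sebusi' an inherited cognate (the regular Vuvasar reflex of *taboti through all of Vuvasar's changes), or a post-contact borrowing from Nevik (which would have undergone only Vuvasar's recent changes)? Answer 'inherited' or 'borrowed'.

inherited

If inherited, *taboti would pass through all of Vuvasar's changes:
Vuvasar: *taboti > teboti > sebosi > sebusi  (by vowel merger, unconditioned shift, vowel merger)
If borrowed from Nevik 'taboti' after the early changes, it would undergo only the recent ones:
  rule 4 (h-loss): no change (taboti)
  rule 5 (vowel merger): taboti → tabuti
  ⇒ as a loan: tabuti
Vuvasar 'sebusi' matches the inherited outcome exactly, so it is an inherited cognate, not a loan.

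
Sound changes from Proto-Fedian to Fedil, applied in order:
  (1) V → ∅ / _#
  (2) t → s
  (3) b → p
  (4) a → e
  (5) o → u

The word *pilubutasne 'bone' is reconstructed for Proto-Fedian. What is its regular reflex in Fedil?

Fedil: *pilubutasne > pilubutasn > pilubusasn > pilupusasn > pilupusesn  (by apocope, unconditioned shift, unconditioned shift, vowel merger)

pilupusesn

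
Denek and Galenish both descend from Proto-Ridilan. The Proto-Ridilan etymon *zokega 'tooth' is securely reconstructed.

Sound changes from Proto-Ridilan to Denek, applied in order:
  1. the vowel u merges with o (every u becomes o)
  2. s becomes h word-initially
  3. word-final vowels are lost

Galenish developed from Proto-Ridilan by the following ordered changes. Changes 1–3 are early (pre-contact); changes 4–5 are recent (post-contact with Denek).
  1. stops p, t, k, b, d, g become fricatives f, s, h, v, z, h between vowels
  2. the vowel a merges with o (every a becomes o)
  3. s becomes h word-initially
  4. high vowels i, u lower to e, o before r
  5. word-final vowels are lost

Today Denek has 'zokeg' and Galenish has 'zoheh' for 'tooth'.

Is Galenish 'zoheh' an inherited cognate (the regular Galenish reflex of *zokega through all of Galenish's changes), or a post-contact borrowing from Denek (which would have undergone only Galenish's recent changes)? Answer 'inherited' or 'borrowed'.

If inherited, *zokega would pass through all of Galenish's changes:
Galenish: start from *zokega.
  rule 1 (intervocalic lenition): zokega → zoheha
  rule 2 (vowel merger): zoheha → zoheho
  rule 3: no change — zoheho
  rule 4: no change — zoheho
  rule 5 (apocope): zoheho → zoheh
  ⇒ Galenish zoheh
If borrowed from Denek 'zokeg' after the early changes, it would undergo only the recent ones:
  rule 4 (pre-rhotic lowering): no change (zokeg)
  rule 5 (apocope): no change (zokeg)
  ⇒ as a loan: zokeg
Galenish 'zoheh' matches the inherited outcome exactly, so it is an inherited cognate, not a loan.

inherited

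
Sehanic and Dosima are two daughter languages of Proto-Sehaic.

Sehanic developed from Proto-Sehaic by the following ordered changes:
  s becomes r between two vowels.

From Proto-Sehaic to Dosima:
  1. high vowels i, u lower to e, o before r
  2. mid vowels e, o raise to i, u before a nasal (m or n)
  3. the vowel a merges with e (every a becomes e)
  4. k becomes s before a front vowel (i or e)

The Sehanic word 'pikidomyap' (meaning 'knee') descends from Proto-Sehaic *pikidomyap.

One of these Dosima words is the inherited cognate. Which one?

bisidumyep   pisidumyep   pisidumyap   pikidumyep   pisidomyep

Dosima: *pikidomyap
  pikidomyap (rule 1 does not apply)
  pikidomyap → pikidumyap   [pre-nasal raising]
  pikidumyap → pikidumyep   [vowel merger]
  pikidumyep → pisidumyep   [palatalisation]
  giving Dosima pisidumyep.
Only 'pisidumyep' matches the regular Dosima development of *pikidomyap.

pisidumyep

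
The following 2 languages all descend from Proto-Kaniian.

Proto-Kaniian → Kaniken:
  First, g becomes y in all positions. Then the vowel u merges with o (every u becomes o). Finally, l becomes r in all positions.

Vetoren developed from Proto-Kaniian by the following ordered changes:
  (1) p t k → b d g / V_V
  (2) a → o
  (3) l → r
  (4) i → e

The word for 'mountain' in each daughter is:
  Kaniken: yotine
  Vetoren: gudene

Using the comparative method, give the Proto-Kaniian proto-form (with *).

Position 3: Kaniken has t, Vetoren has d. Kaniken preserves t here (none of its changes turn any other segment into t), so the proto-segment is *t.
Position 4: Kaniken has i, Vetoren has e. Kaniken preserves i here (none of its changes turn any other segment into i), so the proto-segment is *i.
Position 1: Kaniken has y, Vetoren has g. Taking the neighbouring segments as reconstructed: Kaniken y could go back to *g or *y; Vetoren g can only go back to *g — the one source consistent with every daughter is *g.
Verify the candidate proto-form against each daughter:
Kaniken: *gutine > yutine > yotine  (by unconditioned shift, vowel merger)
Vetoren: start from *gutine.
  rule 1 (intervocalic voicing): gutine → gudine
  rule 2: no change — gudine
  rule 3: no change — gudine
  rule 4 (vowel merger): gudine → gudene
  ⇒ Vetoren gudene
*gutine is the unique common source.

*gutine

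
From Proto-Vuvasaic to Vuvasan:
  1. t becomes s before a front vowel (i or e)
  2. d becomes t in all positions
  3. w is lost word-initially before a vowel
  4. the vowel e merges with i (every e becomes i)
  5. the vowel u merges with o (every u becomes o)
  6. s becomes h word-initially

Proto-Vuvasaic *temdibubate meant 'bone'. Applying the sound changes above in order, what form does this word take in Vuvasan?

himtibobasi

Vuvasan: *temdibubate
  temdibubate → semdibubase   [palatalisation]
  semdibubase → semtibubase   [unconditioned shift]
  semtibubase (rule 3 does not apply)
  semtibubase → simtibubasi   [vowel merger]
  simtibubasi → simtibobasi   [vowel merger]
  simtibobasi → himtibobasi   [debuccalisation]
  giving Vuvasan himtibobasi.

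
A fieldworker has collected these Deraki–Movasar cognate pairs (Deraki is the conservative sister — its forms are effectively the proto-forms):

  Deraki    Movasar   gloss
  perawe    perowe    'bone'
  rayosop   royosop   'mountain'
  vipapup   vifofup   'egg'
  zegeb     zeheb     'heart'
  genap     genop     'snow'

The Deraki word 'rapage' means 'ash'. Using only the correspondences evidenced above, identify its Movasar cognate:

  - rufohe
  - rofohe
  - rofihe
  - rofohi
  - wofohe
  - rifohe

rofohe

vipapup ~ vifofup, genap ~ genop — Deraki a corresponds to Movasar o after a consonant, before a labial obstruent.
vipapup ~ vifofup — Deraki p corresponds to Movasar f between vowels (before a back vowel).
perawe ~ perowe, rayosop ~ royosop — Deraki a corresponds to Movasar o after a consonant, before a consonant other than r, m, n, p, b, f, v.
zegeb ~ zeheb — Deraki g corresponds to Movasar h between vowels (before a front vowel).
Applying these to Deraki 'rapage':
  rapage → ropage   (a→o after a consonant, before a labial obstruent)
  ropage → rofage   (p→f between vowels (before a back vowel))
  rofage → rofoge   (a→o after a consonant, before a consonant other than r, m, n, p, b, f, v)
  rofoge → rofohe   (g→h between vowels (before a front vowel))
So the Movasar cognate is 'rofohe'.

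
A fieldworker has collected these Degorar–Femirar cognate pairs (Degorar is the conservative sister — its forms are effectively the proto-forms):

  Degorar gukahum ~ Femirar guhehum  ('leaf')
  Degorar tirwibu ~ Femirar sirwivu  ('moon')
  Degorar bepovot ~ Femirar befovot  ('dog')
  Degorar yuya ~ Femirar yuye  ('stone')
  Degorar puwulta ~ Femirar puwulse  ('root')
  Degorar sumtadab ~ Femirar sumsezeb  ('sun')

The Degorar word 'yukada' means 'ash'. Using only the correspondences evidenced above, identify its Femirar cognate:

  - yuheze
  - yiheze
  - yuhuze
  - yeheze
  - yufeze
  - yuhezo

gukahum ~ guhehum — Degorar k corresponds to Femirar h between vowels (before a back vowel).
gukahum ~ guhehum, sumtadab ~ sumsezeb — Degorar a corresponds to Femirar e after a consonant, before a consonant other than r, m, n, p, b, f, v.
sumtadab ~ sumsezeb — Degorar d corresponds to Femirar z between vowels (before a back vowel).
yuya ~ yuye, puwulta ~ puwulse — Degorar a corresponds to Femirar e word-finally.
Applying these to Degorar 'yukada':
  yukada → yuhada   (k→h between vowels (before a back vowel))
  yuhada → yuheda   (a→e after a consonant, before a consonant other than r, m, n, p, b, f, v)
  yuheda → yuheza   (d→z between vowels (before a back vowel))
  yuheza → yuheze   (a→e word-finally)
So the Femirar cognate is 'yuheze'.

yuheze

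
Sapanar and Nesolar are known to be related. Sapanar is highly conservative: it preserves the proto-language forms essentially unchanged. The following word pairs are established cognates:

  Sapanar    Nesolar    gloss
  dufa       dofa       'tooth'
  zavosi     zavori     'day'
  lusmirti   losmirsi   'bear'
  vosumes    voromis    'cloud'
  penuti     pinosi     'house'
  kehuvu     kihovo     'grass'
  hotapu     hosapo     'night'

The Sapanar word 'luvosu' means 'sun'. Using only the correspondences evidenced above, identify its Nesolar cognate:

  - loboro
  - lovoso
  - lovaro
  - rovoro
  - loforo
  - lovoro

kehuvu ~ kihovo — Sapanar u corresponds to Nesolar o after a consonant, before a labial obstruent.
vosumes ~ voromis — Sapanar s corresponds to Nesolar r between vowels (before a back vowel).
kehuvu ~ kihovo, hotapu ~ hosapo — Sapanar u corresponds to Nesolar o word-finally.
Applying these to Sapanar 'luvosu':
  luvosu → lovosu   (u→o after a consonant, before a labial obstruent)
  lovosu → lovoru   (s→r between vowels (before a back vowel))
  lovoru → lovoro   (u→o word-finally)
So the Nesolar cognate is 'lovoro'.

lovoro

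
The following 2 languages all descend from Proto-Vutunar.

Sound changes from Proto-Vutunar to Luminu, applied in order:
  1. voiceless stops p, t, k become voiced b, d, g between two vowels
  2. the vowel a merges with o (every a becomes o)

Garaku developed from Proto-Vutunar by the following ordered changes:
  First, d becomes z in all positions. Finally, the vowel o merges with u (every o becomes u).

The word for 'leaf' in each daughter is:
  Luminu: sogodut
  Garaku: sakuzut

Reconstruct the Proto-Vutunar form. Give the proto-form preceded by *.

Position 3: Luminu has g, Garaku has k. Garaku preserves k here (none of its changes turn any other segment into k), so the proto-segment is *k.
Position 5: Luminu has d, Garaku has z. Taking the neighbouring segments as reconstructed: Luminu d could go back to *t or *d; Garaku z could go back to *d or *z — the one source consistent with every daughter is *d.
Verify the candidate proto-form against each daughter:
Luminu: *sakodut
  sakodut → sagodut   [intervocalic voicing]
  sagodut → sogodut   [vowel merger]
  giving Luminu sogodut.
Garaku: start from *sakodut.
  rule 1 (unconditioned shift): sakodut → sakozut
  rule 2 (vowel merger): sakozut → sakuzut
  ⇒ Garaku sakuzut
Only *sakodut yields all of Luminu sogodut, Garaku sakuzut.

*sakodut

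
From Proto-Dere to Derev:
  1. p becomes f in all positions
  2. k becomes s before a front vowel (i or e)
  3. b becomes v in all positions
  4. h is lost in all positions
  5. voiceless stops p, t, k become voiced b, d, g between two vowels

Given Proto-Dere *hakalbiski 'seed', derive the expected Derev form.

agalvissi

Derev: start from *hakalbiski.
  rule 1: no change — hakalbiski
  rule 2 (palatalisation): hakalbiski → hakalbissi
  rule 3 (unconditioned shift): hakalbissi → hakalvissi
  rule 4 (h-loss): hakalvissi → akalvissi
  rule 5 (intervocalic voicing): akalvissi → agalvissi
  ⇒ Derev agalvissi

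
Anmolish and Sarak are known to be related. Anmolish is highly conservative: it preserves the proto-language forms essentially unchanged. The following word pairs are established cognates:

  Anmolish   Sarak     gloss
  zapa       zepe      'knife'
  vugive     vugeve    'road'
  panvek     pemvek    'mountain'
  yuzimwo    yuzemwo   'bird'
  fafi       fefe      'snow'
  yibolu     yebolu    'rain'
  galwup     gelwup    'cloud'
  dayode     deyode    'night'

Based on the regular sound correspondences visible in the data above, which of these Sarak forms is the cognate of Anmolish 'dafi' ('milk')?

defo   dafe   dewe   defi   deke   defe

defe

fafi ~ fefe — Anmolish a corresponds to Sarak e after a consonant, before a labial obstruent.
fafi ~ fefe — Anmolish i corresponds to Sarak e word-finally.
Applying these to Anmolish 'dafi':
  dafi → defi   (a→e after a consonant, before a labial obstruent)
  defi → defe   (i→e word-finally)
So the Sarak cognate is 'defe'.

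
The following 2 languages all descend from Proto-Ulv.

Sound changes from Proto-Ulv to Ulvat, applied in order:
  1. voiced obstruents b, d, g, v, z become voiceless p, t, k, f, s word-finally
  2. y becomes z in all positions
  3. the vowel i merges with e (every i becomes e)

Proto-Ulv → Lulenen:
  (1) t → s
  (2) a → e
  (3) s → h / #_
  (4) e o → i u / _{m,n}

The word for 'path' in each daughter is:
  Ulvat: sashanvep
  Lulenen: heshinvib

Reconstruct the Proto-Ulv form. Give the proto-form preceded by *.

Position 2: Ulvat has a, Lulenen has e. Ulvat preserves a here (none of its changes turn any other segment into a), so the proto-segment is *a.
Position 9: Ulvat has p, Lulenen has b. Lulenen preserves b here (none of its changes turn any other segment into b), so the proto-segment is *b.
This points to *sashanvib. Verify forward in each daughter:
Ulvat: *sashanvib
  sashanvib → sashanvip   [final devoicing]
  sashanvip (rule 2 does not apply)
  sashanvip → sashanvep   [vowel merger]
  giving Ulvat sashanvep.
Lulenen: *sashanvib > seshenvib > heshenvib > heshinvib  (by vowel merger, debuccalisation, pre-nasal raising)
*sashanvib is the unique common source.

*sashanvib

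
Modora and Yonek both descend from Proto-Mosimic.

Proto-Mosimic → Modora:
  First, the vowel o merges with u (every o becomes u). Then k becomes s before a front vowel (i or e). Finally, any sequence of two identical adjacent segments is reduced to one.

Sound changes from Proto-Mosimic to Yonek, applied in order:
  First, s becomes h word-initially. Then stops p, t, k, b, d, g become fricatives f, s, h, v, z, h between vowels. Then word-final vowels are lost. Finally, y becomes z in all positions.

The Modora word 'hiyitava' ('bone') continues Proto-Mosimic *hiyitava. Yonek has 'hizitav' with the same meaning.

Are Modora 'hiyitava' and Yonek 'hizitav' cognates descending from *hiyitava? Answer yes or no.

no

Derive the expected Yonek reflex of *hiyitava:
Yonek: *hiyitava
  hiyitava (rule 1 does not apply)
  hiyitava → hiyisava   [intervocalic lenition]
  hiyisava → hiyisav   [apocope]
  hiyisav → hizisav   [unconditioned shift]
  giving Yonek hizisav.
The regular Yonek reflex would be 'hizisav', but the attested form is 'hizitav'. The correspondence is irregular, so they are not cognates (the Yonek form has a different source).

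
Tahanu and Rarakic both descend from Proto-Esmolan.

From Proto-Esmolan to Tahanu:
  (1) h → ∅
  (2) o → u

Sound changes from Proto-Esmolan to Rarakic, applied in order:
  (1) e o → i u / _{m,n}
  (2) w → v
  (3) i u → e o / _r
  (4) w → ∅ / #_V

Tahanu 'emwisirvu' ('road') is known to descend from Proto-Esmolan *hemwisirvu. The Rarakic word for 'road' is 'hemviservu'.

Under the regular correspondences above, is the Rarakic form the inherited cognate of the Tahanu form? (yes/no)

Derive the expected Rarakic reflex of *hemwisirvu:
Rarakic: *hemwisirvu > himwisirvu > himvisirvu > himviservu  (by pre-nasal raising, unconditioned shift, pre-rhotic lowering)
The regular Rarakic reflex would be 'himviservu', but the attested form is 'hemviservu'. The correspondence is irregular, so they are not cognates (the Rarakic form has a different source).

no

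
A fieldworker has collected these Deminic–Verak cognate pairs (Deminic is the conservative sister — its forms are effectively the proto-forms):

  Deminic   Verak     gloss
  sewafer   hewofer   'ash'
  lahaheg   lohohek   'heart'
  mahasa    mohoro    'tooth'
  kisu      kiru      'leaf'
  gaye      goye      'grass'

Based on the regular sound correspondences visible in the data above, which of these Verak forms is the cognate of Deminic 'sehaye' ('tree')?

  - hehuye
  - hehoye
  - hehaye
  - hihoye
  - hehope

sewafer ~ hewofer — Deminic s corresponds to Verak h word-initially before a front vowel.
lahaheg ~ lohohek, mahasa ~ mohoro — Deminic a corresponds to Verak o after a consonant, before a consonant other than r, m, n, p, b, f, v.
Applying these to Deminic 'sehaye':
  sehaye → hehaye   (s→h word-initially before a front vowel)
  hehaye → hehoye   (a→o after a consonant, before a consonant other than r, m, n, p, b, f, v)
So the Verak cognate is 'hehoye'.

hehoye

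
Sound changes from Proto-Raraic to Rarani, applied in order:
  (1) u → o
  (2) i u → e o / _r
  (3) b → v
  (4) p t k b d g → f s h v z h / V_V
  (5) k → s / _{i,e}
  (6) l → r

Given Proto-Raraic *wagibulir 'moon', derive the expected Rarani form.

wahivorer

Rarani: start from *wagibulir.
  rule 1 (vowel merger): wagibulir → wagibolir
  rule 2 (pre-rhotic lowering): wagibolir → wagiboler
  rule 3 (unconditioned shift): wagiboler → wagivoler
  rule 4 (intervocalic lenition): wagivoler → wahivoler
  rule 5: no change — wahivoler
  rule 6 (unconditioned shift): wahivoler → wahivorer
  ⇒ Rarani wahivorer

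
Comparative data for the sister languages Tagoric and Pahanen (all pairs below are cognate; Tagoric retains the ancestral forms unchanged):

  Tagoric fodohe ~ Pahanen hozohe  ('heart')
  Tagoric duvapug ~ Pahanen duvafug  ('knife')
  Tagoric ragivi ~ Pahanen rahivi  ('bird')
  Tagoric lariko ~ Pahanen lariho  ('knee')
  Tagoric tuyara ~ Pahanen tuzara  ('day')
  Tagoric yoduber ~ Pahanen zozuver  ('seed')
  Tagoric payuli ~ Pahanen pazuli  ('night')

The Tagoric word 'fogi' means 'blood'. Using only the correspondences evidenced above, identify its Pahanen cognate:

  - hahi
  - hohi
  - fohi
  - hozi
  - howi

fodohe ~ hozohe — Tagoric f corresponds to Pahanen h word-initially before a back vowel.
ragivi ~ rahivi — Tagoric g corresponds to Pahanen h between vowels (before a front vowel).
Applying these to Tagoric 'fogi':
  fogi → hogi   (f→h word-initially before a back vowel)
  hogi → hohi   (g→h between vowels (before a front vowel))
So the Pahanen cognate is 'hohi'.

hohi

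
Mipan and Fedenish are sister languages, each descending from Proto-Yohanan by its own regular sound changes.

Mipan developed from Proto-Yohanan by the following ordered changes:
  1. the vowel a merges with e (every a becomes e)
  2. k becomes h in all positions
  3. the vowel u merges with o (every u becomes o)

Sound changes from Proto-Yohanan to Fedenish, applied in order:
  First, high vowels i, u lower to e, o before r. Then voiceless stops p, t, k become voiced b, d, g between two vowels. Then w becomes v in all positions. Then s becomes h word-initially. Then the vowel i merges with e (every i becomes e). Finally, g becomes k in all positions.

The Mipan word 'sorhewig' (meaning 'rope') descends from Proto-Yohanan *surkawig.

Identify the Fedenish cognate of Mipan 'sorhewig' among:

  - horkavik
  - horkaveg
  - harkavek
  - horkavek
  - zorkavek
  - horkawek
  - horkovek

Fedenish: *surkawig
  surkawig → sorkawig   [pre-rhotic lowering]
  sorkawig (rule 2 does not apply)
  sorkawig → sorkavig   [unconditioned shift]
  sorkavig → horkavig   [debuccalisation]
  horkavig → horkaveg   [vowel merger]
  horkaveg → horkavek   [unconditioned shift]
  giving Fedenish horkavek.

horkavek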